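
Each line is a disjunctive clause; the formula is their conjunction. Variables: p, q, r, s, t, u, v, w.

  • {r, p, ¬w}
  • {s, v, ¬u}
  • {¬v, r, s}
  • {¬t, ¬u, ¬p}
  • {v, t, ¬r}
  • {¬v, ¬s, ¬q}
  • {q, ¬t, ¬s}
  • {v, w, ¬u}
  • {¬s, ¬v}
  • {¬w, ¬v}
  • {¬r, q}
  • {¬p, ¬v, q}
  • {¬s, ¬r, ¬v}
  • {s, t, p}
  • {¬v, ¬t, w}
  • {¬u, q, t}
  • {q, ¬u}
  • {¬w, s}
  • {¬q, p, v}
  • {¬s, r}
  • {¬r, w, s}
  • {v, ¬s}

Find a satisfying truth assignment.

p=T, q=T, r=F, s=F, t=F, u=F, v=F, w=F

u occurs only negated in the remaining clauses — set u = False.
Branch on p: take p = True.
Try q = True.
For the remaining variables, r = False, s = False, t = False, v = False, w = False works.
Every clause has at least one true literal under this assignment.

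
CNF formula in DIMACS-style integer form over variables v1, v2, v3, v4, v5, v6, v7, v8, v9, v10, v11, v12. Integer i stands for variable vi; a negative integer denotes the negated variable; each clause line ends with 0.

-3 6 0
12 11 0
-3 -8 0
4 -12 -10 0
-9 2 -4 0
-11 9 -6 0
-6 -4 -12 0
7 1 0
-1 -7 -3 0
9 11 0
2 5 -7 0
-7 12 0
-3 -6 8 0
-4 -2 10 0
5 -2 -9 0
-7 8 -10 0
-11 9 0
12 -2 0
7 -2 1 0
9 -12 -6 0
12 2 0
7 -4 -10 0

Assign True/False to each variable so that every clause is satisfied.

v1 = F  v2 = F  v3 = F  v4 = F  v5 = T  v6 = F  v7 = T  v8 = F  v9 = T  v10 = F  v11 = T  v12 = T

Pure literal: v3 appears only negated; assign v3 = False.
v5 occurs only positively in the remaining clauses — set v5 = True.
Branch on v1: take v1 = False.
  then v7 is forced to True.
  then v12 is forced to True.
Branch on v2: take v2 = False.
Branch on v4: take v4 = False.
  then v10 is forced to False.
For the remaining variables, v6 = False, v8 = False, v9 = True, v11 = True works.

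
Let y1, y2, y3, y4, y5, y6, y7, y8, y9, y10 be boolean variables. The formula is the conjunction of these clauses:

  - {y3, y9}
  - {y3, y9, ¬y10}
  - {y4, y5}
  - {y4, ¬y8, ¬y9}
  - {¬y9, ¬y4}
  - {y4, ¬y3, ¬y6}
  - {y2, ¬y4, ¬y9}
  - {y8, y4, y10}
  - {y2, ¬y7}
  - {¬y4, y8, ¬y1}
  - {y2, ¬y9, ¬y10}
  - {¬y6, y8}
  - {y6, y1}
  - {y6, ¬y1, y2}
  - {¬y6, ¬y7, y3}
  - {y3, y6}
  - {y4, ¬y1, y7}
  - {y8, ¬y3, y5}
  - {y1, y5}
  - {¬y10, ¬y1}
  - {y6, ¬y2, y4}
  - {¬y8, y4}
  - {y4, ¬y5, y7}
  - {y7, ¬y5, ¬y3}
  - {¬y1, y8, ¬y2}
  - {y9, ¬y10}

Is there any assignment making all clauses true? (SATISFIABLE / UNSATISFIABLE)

SATISFIABLE

Branch on y1: take y1 = True.
  then y10 is forced to False.
Set y2 = True and propagate.
  then y8 is forced to True.
  then y4 is forced to True.
  then y9 is forced to False.
  then y3 is forced to True.
The remaining clauses are satisfied by y5 = False, y6 = True, y7 = True.
So y1=T, y2=T, y3=T, y4=T, y5=F, y6=T, y7=T, y8=T, y9=F, y10=F is a satisfying assignment.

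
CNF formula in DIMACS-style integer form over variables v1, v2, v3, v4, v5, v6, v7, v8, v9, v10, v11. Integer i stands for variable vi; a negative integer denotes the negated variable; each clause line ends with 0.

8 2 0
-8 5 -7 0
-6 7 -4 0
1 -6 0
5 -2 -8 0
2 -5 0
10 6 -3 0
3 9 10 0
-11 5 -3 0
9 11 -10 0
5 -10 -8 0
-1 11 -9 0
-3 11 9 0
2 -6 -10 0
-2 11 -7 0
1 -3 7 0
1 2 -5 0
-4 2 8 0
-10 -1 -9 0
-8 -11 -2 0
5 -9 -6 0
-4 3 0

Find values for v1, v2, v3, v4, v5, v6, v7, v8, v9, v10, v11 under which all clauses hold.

v1=True, v2=True, v3=False, v4=False, v5=True, v6=False, v7=False, v8=False, v9=False, v10=True, v11=True

Pure literal: v4 appears only negated; assign v4 = False.
Set v1 = True and propagate.
Try v2 = True.
Branch on v3: take v3 = False.
The remaining clauses are satisfied by v5 = True, v6 = False, v7 = False, v8 = False, v9 = False, v10 = True, v11 = True.
Every clause has at least one true literal under this assignment.
Check each clause:
  1. (v8 \/ v2) — v2 is true.
  2. (~v8 \/ v5 \/ ~v7) — ~v8 is true.
  3. (~v4 \/ v7 \/ ~v6) — ~v6 is true.
  4. (~v6 \/ v1) — v1 is true.
  5. (~v2 \/ v5 \/ ~v8) — ~v8 is true.
  6. (~v5 \/ v2) — v2 is true.
  7. (v6 \/ ~v3 \/ v10) — v10 is true.
  8. (v3 \/ v9 \/ v10) — v10 is true.
  9. (~v3 \/ v5 \/ ~v11) — ~v3 is true.
  10. (~v10 \/ v9 \/ v11) — v11 is true.
  11. (v5 \/ ~v10 \/ ~v8) — ~v8 is true.
  12. (~v9 \/ ~v1 \/ v11) — v11 is true.
  13. (~v3 \/ v9 \/ v11) — v11 is true.
  14. (v2 \/ ~v6 \/ ~v10) — ~v6 is true.
  15. (~v7 \/ v11 \/ ~v2) — ~v7 is true.
  16. (v1 \/ ~v3 \/ v7) — v1 is true.
  17. (v1 \/ v2 \/ ~v5) — v1 is true.
  18. (v8 \/ ~v4 \/ v2) — v2 is true.
  19. (~v1 \/ ~v9 \/ ~v10) — ~v9 is true.
  20. (~v11 \/ ~v8 \/ ~v2) — ~v8 is true.
  21. (~v6 \/ ~v9 \/ v5) — ~v6 is true.
  22. (v3 \/ ~v4) — ~v4 is true.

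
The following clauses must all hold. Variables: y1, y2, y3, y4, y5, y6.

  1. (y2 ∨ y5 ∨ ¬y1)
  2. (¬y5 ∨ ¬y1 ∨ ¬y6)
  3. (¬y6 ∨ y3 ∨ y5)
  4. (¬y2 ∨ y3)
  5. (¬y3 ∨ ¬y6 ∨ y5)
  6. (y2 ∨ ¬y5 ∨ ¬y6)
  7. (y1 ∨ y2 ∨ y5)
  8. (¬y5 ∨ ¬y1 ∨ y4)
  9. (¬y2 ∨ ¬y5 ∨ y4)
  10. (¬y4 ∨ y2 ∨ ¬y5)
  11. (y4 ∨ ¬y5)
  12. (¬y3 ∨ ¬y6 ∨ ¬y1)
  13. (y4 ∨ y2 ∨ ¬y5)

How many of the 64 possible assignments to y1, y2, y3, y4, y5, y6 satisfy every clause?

7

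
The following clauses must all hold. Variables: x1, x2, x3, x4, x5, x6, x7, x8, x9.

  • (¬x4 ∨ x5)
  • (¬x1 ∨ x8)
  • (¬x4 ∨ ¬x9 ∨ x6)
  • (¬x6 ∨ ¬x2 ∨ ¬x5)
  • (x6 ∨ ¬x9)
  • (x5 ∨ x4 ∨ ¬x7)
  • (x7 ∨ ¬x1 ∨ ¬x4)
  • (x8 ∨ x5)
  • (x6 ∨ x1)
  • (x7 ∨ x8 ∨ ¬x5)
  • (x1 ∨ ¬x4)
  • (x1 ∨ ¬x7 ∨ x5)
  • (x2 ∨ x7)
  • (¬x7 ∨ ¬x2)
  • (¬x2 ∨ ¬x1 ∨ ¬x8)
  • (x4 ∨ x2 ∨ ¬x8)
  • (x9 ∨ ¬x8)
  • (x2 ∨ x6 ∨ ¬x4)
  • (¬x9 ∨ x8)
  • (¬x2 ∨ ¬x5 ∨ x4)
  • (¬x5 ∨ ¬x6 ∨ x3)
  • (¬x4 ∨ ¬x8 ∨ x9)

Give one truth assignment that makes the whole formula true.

x1 = F  x2 = T  x3 = F  x4 = F  x5 = F  x6 = T  x7 = F  x8 = T  x9 = T

Try x1 = False.
  then x6 is forced to True.
  then x4 is forced to False.
The remaining clauses are satisfied by x2 = True, x3 = False, x5 = False, x7 = False, x8 = True, x9 = True.
Every clause has at least one true literal under this assignment.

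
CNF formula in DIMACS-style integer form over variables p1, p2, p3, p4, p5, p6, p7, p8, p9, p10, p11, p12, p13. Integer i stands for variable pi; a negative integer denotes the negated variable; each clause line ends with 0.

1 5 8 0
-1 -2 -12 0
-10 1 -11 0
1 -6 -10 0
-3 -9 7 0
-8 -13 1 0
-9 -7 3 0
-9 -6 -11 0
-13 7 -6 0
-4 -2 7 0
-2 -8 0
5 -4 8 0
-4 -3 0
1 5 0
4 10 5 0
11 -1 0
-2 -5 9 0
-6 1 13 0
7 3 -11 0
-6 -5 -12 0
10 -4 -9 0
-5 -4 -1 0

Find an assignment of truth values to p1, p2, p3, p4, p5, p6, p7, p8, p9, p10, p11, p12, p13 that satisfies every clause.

Pure literal: p2 appears only negated; assign p2 = False.
Pure literal: p6 appears only negated; assign p6 = False.
Try p1 = False.
  then p5 is forced to True.
Try p3 = False.
Branch on p4: take p4 = True.
For the remaining variables, p7 = False, p8 = False, p9 = False, p10 = True, p11 = False, p12 = True, p13 = True works.
Every clause has at least one true literal under this assignment.
Check each clause:
  1. (p5 || p1 || p8) — p5 is true.
  2. (!p2 || !p12 || !p1) — !p2 is true.
  3. (!p11 || p1 || !p10) — !p11 is true.
  4. (p1 || !p10 || !p6) — !p6 is true.
  5. (!p3 || p7 || !p9) — !p3 is true.
  6. (!p8 || p1 || !p13) — !p8 is true.
  7. (!p7 || p3 || !p9) — !p7 is true.
  8. (!p6 || !p9 || !p11) — !p6 is true.
  9. (!p13 || !p6 || p7) — !p6 is true.
  10. (!p4 || !p2 || p7) — !p2 is true.
  11. (!p8 || !p2) — !p8 is true.
  12. (p5 || p8 || !p4) — p5 is true.
  13. (!p3 || !p4) — !p3 is true.
  14. (p1 || p5) — p5 is true.
  15. (p10 || p4 || p5) — p10 is true.
  16. (!p1 || p11) — !p1 is true.
  17. (!p2 || p9 || !p5) — !p2 is true.
  18. (p13 || !p6 || p1) — !p6 is true.
  19. (p7 || !p11 || p3) — !p11 is true.
  20. (!p5 || !p12 || !p6) — !p6 is true.
  21. (!p9 || !p4 || p10) — p10 is true.
  22. (!p5 || !p1 || !p4) — !p1 is true.

p1=False, p2=False, p3=False, p4=True, p5=True, p6=False, p7=False, p8=False, p9=False, p10=True, p11=False, p12=True, p13=True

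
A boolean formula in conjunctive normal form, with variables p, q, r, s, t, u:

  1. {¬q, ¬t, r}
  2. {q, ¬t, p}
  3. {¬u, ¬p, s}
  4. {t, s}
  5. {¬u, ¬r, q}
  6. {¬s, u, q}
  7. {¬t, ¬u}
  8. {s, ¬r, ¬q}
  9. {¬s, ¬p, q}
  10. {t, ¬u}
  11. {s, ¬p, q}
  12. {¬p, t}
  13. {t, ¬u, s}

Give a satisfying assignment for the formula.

p=0, q=1, r=1, s=1, t=1, u=0

Set p = False and propagate.
The remaining clauses are satisfied by q = True, r = True, s = True, t = True, u = False.
Every clause has at least one true literal under this assignment.
Check each clause:
  1. {¬t, r, ¬q} — r is true.
  2. {¬t, p, q} — q is true.
  3. {¬u, ¬p, s} — ¬u is true.
  4. {t, s} — s is true.
  5. {¬u, q, ¬r} — ¬u is true.
  6. {¬s, q, u} — q is true.
  7. {¬t, ¬u} — ¬u is true.
  8. {s, ¬r, ¬q} — s is true.
  9. {¬s, q, ¬p} — q is true.
  10. {¬u, t} — ¬u is true.
  11. {q, s, ¬p} — q is true.
  12. {t, ¬p} — t is true.
  13. {¬u, t, s} — ¬u is true.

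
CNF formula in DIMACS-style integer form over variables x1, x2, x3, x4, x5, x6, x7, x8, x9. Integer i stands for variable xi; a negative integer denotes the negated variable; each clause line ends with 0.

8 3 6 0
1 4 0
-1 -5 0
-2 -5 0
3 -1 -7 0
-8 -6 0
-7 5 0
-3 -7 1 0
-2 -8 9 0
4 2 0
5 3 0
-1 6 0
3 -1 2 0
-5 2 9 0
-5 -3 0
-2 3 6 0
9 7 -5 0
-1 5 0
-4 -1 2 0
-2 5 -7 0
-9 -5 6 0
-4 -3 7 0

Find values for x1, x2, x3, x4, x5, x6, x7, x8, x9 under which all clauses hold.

Try x1 = False.
  then x4 is forced to True.
Try x2 = False.
The remaining clauses are satisfied by x3 = False, x5 = True, x6 = True, x7 = True, x8 = False, x9 = True.
Every clause has at least one true literal under this assignment.

x1=0, x2=0, x3=0, x4=1, x5=1, x6=1, x7=1, x8=0, x9=1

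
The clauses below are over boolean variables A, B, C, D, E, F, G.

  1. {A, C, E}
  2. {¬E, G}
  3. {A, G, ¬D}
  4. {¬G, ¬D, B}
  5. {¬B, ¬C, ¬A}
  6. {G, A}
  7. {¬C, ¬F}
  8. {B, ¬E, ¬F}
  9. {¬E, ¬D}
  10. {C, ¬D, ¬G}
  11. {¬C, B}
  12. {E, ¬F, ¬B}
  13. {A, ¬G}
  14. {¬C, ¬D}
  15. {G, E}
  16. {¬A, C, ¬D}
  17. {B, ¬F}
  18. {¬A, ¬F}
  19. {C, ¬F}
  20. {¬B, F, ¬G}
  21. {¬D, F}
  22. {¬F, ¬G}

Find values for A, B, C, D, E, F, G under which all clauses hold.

D occurs only negated in the remaining clauses — set D = False.
Try A = True.
  then F is forced to False.
Set B = False and propagate.
  then C is forced to False.
The remaining clauses are satisfied by E = False, G = True.
Every clause has at least one true literal under this assignment.
Check each clause:
  1. {A, E, C} — A is true.
  2. {¬E, G} — ¬E is true.
  3. {A, ¬D, G} — A is true.
  4. {B, ¬G, ¬D} — ¬D is true.
  5. {¬B, ¬C, ¬A} — ¬C is true.
  6. {A, G} — A is true.
  7. {¬F, ¬C} — ¬F is true.
  8. {¬E, ¬F, B} — ¬F is true.
  9. {¬E, ¬D} — ¬E is true.
  10. {¬D, ¬G, C} — ¬D is true.
  11. {B, ¬C} — ¬C is true.
  12. {E, ¬B, ¬F} — ¬F is true.
  13. {A, ¬G} — A is true.
  14. {¬C, ¬D} — ¬D is true.
  15. {G, E} — G is true.
  16. {C, ¬A, ¬D} — ¬D is true.
  17. {B, ¬F} — ¬F is true.
  18. {¬A, ¬F} — ¬F is true.
  19. {C, ¬F} — ¬F is true.
  20. {¬G, ¬B, F} — ¬B is true.
  21. {F, ¬D} — ¬D is true.
  22. {¬F, ¬G} — ¬F is true.

A=T, B=F, C=F, D=F, E=F, F=F, G=T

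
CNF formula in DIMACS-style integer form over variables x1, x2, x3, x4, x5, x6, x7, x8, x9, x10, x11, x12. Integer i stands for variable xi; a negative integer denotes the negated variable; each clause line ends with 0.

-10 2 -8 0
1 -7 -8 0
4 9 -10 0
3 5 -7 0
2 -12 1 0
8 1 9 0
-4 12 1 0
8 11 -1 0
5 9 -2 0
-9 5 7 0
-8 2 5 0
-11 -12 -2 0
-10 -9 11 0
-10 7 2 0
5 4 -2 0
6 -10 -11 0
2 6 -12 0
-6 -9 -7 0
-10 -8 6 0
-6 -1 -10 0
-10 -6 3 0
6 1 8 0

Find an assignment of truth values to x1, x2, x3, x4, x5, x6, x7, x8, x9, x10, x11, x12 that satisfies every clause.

x1=True, x2=False, x3=False, x4=False, x5=True, x6=True, x7=True, x8=False, x9=False, x10=False, x11=True, x12=True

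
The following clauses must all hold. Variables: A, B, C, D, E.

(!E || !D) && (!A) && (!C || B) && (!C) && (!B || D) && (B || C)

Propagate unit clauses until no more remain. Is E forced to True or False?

False

(!A) is a unit clause: A = False.
(!C) stands alone — C = False.
In (B || C), C is now false; B must hold, so B = True.
From (D || !B) and B = True: D = True.
In (!D || !E), !D is now false; !E must hold, so E = False.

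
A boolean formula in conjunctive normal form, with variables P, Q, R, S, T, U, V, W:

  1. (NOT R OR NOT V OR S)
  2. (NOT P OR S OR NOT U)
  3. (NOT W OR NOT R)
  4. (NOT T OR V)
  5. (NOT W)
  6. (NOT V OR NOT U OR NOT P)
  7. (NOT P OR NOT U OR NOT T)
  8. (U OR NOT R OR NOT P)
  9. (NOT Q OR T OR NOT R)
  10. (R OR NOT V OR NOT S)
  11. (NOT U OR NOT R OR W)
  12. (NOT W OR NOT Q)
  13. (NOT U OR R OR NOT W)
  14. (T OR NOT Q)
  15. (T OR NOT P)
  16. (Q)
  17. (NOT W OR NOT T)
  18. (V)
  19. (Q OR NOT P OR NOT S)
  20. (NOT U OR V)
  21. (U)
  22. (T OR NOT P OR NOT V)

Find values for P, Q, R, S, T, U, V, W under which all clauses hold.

P=0  Q=1  R=0  S=0  T=1  U=1  V=1  W=0

Check each clause:
  1. (NOT V OR NOT R OR S) — NOT R is true.
  2. (NOT P OR NOT U OR S) — NOT P is true.
  3. (NOT W OR NOT R) — NOT W is true.
  4. (NOT T OR V) — V is true.
  5. (NOT W) — NOT W is true.
  6. (NOT U OR NOT P OR NOT V) — NOT P is true.
  7. (NOT T OR NOT P OR NOT U) — NOT P is true.
  8. (NOT R OR U OR NOT P) — NOT R is true.
  9. (NOT R OR NOT Q OR T) — NOT R is true.
  10. (R OR NOT V OR NOT S) — NOT S is true.
  11. (NOT R OR NOT U OR W) — NOT R is true.
  12. (NOT Q OR NOT W) — NOT W is true.
  13. (NOT U OR NOT W OR R) — NOT W is true.
  14. (T OR NOT Q) — T is true.
  15. (T OR NOT P) — T is true.
  16. (Q) — Q is true.
  17. (NOT W OR NOT T) — NOT W is true.
  18. (V) — V is true.
  19. (NOT P OR Q OR NOT S) — Q is true.
  20. (V OR NOT U) — V is true.
  21. (U) — U is true.
  22. (NOT V OR T OR NOT P) — T is true.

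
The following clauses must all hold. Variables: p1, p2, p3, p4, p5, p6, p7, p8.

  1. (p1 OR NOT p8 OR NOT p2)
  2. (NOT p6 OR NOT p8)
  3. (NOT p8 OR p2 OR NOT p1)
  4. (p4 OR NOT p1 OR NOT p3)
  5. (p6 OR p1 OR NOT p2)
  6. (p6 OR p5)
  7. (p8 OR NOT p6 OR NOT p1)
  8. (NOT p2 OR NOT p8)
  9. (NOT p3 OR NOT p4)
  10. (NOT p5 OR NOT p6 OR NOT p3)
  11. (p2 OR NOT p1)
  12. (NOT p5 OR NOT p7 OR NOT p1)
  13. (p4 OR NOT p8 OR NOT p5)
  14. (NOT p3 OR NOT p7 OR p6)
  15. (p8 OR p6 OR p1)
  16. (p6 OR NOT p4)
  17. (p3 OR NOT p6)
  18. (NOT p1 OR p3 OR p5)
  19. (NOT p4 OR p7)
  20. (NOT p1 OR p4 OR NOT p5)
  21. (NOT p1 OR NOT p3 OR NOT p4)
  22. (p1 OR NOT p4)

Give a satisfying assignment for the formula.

p1 = False  p2 = False  p3 = True  p4 = False  p5 = False  p6 = True  p7 = False  p8 = False

Try p1 = False.
  then p4 is forced to False.
Branch on p2: take p2 = False.
Set p3 = True and propagate.
For the remaining variables, p5 = False, p6 = True, p7 = False, p8 = False works.
Every clause has at least one true literal under this assignment.
Check each clause:
  1. (NOT p8 OR p1 OR NOT p2) — NOT p8 is true.
  2. (NOT p8 OR NOT p6) — NOT p8 is true.
  3. (NOT p8 OR p2 OR NOT p1) — NOT p8 is true.
  4. (NOT p1 OR NOT p3 OR p4) — NOT p1 is true.
  5. (p1 OR NOT p2 OR p6) — p6 is true.
  6. (p6 OR p5) — p6 is true.
  7. (NOT p6 OR p8 OR NOT p1) — NOT p1 is true.
  8. (NOT p8 OR NOT p2) — NOT p8 is true.
  9. (NOT p3 OR NOT p4) — NOT p4 is true.
  10. (NOT p6 OR NOT p5 OR NOT p3) — NOT p5 is true.
  11. (NOT p1 OR p2) — NOT p1 is true.
  12. (NOT p7 OR NOT p5 OR NOT p1) — NOT p7 is true.
  13. (NOT p8 OR NOT p5 OR p4) — NOT p8 is true.
  14. (p6 OR NOT p3 OR NOT p7) — NOT p7 is true.
  15. (p1 OR p8 OR p6) — p6 is true.
  16. (p6 OR NOT p4) — NOT p4 is true.
  17. (p3 OR NOT p6) — p3 is true.
  18. (NOT p1 OR p3 OR p5) — p3 is true.
  19. (NOT p4 OR p7) — NOT p4 is true.
  20. (p4 OR NOT p5 OR NOT p1) — NOT p5 is true.
  21. (NOT p3 OR NOT p1 OR NOT p4) — NOT p4 is true.
  22. (p1 OR NOT p4) — NOT p4 is true.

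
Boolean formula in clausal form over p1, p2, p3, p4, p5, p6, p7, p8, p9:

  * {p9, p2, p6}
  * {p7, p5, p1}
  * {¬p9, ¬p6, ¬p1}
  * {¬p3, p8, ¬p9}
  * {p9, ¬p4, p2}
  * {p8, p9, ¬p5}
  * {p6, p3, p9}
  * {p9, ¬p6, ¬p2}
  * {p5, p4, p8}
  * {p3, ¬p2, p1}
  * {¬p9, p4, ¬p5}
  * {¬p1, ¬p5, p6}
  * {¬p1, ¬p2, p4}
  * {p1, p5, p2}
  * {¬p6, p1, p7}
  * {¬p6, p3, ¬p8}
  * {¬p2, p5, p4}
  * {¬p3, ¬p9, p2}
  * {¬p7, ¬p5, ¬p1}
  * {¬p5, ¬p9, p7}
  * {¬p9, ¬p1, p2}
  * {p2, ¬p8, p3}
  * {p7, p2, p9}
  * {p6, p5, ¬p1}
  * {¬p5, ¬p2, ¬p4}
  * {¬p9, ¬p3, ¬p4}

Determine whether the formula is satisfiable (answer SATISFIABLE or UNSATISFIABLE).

SATISFIABLE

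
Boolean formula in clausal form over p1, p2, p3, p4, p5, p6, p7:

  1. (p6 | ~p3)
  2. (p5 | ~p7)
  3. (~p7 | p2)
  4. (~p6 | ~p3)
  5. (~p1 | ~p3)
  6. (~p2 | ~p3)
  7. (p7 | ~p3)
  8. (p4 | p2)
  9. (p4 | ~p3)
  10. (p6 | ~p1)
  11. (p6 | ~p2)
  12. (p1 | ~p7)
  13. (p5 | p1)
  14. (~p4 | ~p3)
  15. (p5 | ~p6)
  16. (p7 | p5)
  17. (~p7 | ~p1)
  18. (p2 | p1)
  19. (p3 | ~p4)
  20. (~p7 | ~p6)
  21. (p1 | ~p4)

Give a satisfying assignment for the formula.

p1=False  p2=True  p3=False  p4=False  p5=True  p6=True  p7=False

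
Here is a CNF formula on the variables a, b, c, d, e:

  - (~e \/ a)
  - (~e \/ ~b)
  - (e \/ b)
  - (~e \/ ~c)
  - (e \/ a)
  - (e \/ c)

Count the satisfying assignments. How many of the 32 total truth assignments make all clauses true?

4

The models are:
  a=T b=F c=F d=F e=T
  a=T b=F c=F d=T e=T
  a=T b=T c=T d=F e=F
  a=T b=T c=T d=T e=F
Count: 4.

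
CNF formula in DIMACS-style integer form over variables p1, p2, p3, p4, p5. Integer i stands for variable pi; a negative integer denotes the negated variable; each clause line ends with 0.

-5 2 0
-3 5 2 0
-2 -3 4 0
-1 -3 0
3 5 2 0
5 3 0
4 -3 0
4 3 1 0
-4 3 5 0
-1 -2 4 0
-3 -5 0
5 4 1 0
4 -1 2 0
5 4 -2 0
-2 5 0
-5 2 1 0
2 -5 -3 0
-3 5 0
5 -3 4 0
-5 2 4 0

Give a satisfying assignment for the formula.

p1 = T, p2 = T, p3 = F, p4 = T, p5 = T

Try p1 = True.
  then p3 is forced to False.
  then p5 is forced to True.
  then p2 is forced to True.
  then p4 is forced to True.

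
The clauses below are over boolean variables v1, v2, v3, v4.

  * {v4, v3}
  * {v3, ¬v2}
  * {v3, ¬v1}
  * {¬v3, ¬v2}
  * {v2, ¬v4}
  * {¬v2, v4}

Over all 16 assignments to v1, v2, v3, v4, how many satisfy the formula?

2

Satisfying assignments:
  v1=F v2=F v3=T v4=F
  v1=T v2=F v3=T v4=F
That's 2 in total.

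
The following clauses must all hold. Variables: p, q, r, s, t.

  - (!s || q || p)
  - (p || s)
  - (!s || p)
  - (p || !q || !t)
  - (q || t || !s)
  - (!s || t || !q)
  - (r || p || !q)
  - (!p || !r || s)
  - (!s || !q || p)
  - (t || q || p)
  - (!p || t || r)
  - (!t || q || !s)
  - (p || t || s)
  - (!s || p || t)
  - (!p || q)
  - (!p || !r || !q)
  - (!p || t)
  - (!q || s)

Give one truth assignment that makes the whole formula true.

p=True, q=True, r=False, s=True, t=True

Check each clause:
  1. (p || !s || q) — p is true.
  2. (p || s) — p is true.
  3. (p || !s) — p is true.
  4. (p || !q || !t) — p is true.
  5. (q || t || !s) — q is true.
  6. (!s || !q || t) — t is true.
  7. (!q || r || p) — p is true.
  8. (!p || !r || s) — s is true.
  9. (p || !s || !q) — p is true.
  10. (p || q || t) — p is true.
  11. (r || !p || t) — t is true.
  12. (!s || !t || q) — q is true.
  13. (s || t || p) — p is true.
  14. (!s || t || p) — p is true.
  15. (q || !p) — q is true.
  16. (!p || !q || !r) — !r is true.
  17. (t || !p) — t is true.
  18. (s || !q) — s is true.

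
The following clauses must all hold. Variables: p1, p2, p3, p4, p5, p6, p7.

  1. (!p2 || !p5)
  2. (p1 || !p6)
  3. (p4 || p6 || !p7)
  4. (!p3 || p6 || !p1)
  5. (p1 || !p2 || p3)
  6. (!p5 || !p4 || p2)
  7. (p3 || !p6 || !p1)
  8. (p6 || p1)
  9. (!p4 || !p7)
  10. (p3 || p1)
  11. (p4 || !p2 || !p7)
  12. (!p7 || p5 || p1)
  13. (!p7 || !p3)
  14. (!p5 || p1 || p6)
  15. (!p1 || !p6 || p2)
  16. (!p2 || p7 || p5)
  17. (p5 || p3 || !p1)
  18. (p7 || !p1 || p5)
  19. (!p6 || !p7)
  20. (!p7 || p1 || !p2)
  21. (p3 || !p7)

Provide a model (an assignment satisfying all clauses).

Set p1 = True and propagate.
Set p2 = False and propagate.
  then p6 is forced to False.
  then p3 is forced to False.
  then p5 is forced to True.
  then p4 is forced to False.
  then p7 is forced to False.

p1=1, p2=0, p3=0, p4=0, p5=1, p6=0, p7=0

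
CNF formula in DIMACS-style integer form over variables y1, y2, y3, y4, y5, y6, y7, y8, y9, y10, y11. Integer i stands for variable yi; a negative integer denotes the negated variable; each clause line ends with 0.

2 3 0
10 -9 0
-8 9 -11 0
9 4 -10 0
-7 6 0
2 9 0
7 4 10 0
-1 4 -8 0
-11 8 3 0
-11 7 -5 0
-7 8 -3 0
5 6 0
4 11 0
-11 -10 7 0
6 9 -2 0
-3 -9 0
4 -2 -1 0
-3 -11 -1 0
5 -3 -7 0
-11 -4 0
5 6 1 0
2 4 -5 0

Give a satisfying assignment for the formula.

Pure literal: y6 appears only positively; assign y6 = True.
Try y1 = True.
For the remaining variables, y2 = True, y3 = True, y4 = True, y5 = True, y7 = False, y8 = False, y9 = False, y10 = True, y11 = False works.

y1=True  y2=True  y3=True  y4=True  y5=True  y6=True  y7=False  y8=False  y9=False  y10=True  y11=False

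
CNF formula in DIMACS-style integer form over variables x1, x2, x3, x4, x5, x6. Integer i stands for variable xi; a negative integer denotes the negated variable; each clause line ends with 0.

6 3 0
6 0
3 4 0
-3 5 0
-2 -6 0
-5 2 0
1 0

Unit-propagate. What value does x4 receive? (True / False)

(x6) stands alone — x6 = True.
(!x6 || !x2): since x6 = True, the clause reduces to (!x2). x2 = False.
(!x5 || x2) with x2 = False leaves only !x5, so x5 = False.
From (!x3 || x5) and x5 = False: x3 = False.
(x3 || x4): since x3 = False, the clause reduces to (x4). x4 = True.

True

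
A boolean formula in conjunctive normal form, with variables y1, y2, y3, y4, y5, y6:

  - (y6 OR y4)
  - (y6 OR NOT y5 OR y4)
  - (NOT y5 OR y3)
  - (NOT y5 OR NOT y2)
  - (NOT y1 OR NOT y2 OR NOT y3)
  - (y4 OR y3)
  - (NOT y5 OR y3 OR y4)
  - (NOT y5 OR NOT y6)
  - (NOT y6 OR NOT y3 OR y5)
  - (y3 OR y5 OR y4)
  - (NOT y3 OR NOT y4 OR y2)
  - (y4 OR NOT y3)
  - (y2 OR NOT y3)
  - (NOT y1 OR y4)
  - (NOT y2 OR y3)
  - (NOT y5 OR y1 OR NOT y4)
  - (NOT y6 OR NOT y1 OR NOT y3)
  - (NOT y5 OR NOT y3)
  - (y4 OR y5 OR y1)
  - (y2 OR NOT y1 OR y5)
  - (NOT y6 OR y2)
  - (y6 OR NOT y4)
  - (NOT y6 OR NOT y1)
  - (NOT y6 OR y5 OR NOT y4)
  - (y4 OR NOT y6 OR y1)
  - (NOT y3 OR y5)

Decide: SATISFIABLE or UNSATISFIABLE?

UNSATISFIABLE

y3 = True:
  propagation gives y4=True, y2=True, y5=False; an empty clause results — contradiction.
y3 = False:
  propagation gives y5=False, y4=True, y2=False, y1=False; an empty clause results — contradiction.
Every branch closes, so no satisfying assignment exists.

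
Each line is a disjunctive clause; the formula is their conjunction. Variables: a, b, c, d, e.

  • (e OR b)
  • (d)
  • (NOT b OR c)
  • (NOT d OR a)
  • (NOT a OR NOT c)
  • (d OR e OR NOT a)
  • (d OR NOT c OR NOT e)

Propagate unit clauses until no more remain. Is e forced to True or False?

True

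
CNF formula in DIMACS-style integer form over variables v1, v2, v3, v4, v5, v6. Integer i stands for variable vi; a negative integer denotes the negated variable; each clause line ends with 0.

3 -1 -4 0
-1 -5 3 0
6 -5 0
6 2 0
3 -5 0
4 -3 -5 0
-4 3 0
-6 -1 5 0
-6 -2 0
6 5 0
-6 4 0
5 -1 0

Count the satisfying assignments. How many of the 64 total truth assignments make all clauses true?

3

Satisfying assignments:
  v1=F v2=F v3=T v4=T v5=F v6=T
  v1=F v2=F v3=T v4=T v5=T v6=T
  v1=T v2=F v3=T v4=T v5=T v6=T
That's 3 in total.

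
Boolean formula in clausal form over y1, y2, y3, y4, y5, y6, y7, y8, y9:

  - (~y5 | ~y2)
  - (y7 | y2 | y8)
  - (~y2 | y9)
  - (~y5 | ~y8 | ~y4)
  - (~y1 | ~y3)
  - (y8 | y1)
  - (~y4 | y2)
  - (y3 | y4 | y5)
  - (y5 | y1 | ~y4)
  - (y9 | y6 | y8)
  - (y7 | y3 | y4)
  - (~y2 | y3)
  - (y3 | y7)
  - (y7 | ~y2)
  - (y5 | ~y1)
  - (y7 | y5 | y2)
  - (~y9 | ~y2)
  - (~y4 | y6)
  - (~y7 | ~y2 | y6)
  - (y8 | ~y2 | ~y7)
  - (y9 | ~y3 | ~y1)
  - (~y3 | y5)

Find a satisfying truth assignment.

Pure literal: y6 appears only positively; assign y6 = True.
Try y1 = True.
  then y3 is forced to False.
  then y2 is forced to False.
  then y4 is forced to False.
  then y5 is forced to True.
  then y7 is forced to True.
y8, y9 are now unconstrained; take y8 = True, y9 = True.
Every clause has at least one true literal under this assignment.

y1 = 1, y2 = 0, y3 = 0, y4 = 0, y5 = 1, y6 = 1, y7 = 1, y8 = 1, y9 = 1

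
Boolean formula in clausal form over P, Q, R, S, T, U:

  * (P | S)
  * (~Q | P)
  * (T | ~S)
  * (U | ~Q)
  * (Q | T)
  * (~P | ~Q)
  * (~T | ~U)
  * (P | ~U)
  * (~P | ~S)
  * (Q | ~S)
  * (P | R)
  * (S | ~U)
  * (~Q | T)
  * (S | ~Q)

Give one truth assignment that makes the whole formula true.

P=True  Q=False  R=True  S=False  T=True  U=False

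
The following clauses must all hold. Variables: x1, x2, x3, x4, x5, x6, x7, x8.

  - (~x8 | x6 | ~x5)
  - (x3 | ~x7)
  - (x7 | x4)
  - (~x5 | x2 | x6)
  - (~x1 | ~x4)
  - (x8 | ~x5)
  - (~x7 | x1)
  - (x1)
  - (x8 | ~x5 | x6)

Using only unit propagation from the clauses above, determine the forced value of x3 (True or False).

(x1) is a unit clause: x1 = True.
(~x1 | ~x4) with x1 = True leaves only ~x4, so x4 = False.
(x4 | x7): since x4 = False, the clause reduces to (x7). x7 = True.
(~x7 | x3) with x7 = True leaves only x3, so x3 = True.

True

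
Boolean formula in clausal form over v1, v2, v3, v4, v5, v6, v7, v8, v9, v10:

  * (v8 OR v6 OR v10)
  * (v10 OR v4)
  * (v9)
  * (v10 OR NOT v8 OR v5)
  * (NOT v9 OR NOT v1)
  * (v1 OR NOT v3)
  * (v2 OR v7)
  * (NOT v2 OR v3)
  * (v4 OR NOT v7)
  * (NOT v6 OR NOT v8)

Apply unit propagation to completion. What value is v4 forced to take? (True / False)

True

(v9) is a unit clause: v9 = True.
(NOT v9 OR NOT v1): since v9 = True, the clause reduces to (NOT v1). v1 = False.
(NOT v3 OR v1) with v1 = False leaves only NOT v3, so v3 = False.
In (NOT v2 OR v3), v3 is now false; NOT v2 must hold, so v2 = False.
(v2 OR v7) with v2 = False leaves only v7, so v7 = True.
(v4 OR NOT v7): since v7 = True, the clause reduces to (v4). v4 = True.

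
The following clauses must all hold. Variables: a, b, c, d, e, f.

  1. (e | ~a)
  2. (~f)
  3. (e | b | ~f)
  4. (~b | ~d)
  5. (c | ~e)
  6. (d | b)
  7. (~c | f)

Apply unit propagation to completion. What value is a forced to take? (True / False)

False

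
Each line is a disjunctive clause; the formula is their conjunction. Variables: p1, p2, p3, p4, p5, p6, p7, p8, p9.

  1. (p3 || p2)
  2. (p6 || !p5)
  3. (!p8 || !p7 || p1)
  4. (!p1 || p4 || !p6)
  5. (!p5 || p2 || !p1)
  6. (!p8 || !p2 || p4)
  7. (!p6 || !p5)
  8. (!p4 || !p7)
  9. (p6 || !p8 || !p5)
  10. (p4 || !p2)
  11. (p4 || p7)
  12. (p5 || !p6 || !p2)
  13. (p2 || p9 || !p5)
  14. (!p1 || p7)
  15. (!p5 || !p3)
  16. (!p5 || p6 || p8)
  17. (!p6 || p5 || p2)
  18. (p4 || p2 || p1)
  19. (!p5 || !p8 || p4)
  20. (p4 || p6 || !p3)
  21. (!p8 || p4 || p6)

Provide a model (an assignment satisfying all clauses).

p1 = F, p2 = T, p3 = F, p4 = T, p5 = F, p6 = F, p7 = F, p8 = T, p9 = T

Check each clause:
  1. (p2 || p3) — p2 is true.
  2. (!p5 || p6) — !p5 is true.
  3. (!p7 || !p8 || p1) — !p7 is true.
  4. (!p6 || p4 || !p1) — !p6 is true.
  5. (!p1 || !p5 || p2) — p2 is true.
  6. (p4 || !p2 || !p8) — p4 is true.
  7. (!p5 || !p6) — !p6 is true.
  8. (!p7 || !p4) — !p7 is true.
  9. (!p8 || !p5 || p6) — !p5 is true.
  10. (!p2 || p4) — p4 is true.
  11. (p4 || p7) — p4 is true.
  12. (!p6 || !p2 || p5) — !p6 is true.
  13. (p2 || p9 || !p5) — p9 is true.
  14. (!p1 || p7) — !p1 is true.
  15. (!p3 || !p5) — !p5 is true.
  16. (p8 || !p5 || p6) — p8 is true.
  17. (p5 || !p6 || p2) — p2 is true.
  18. (p1 || p2 || p4) — p2 is true.
  19. (p4 || !p5 || !p8) — !p5 is true.
  20. (p6 || p4 || !p3) — p4 is true.
  21. (p6 || p4 || !p8) — p4 is true.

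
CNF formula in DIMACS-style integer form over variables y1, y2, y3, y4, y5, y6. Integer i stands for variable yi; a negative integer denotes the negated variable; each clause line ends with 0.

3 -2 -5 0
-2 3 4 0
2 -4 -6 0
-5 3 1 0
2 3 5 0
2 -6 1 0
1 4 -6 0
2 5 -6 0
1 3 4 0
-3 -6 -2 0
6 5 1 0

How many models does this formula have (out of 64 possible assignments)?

Split on y2, then y3.
  y2=1, y3=1: y4 free; 3 ways for (y1,y5,y6) × 2^1 = 6.
  y2=1, y3=0: remaining (y1,y4,y5,y6) ∈ {(0,1,0,1); (1,1,0,0); (1,1,0,1)} — 3.
  y2=0, y3=1: 7 of the 16 assignments to (y1,y4,y5,y6) work.
  y2=0, y3=0: remaining (y1,y4,y5,y6) ∈ {(1,0,1,0); (1,0,1,1); (1,1,1,0)} — 3.
Total: 6 + 3 + 7 + 3 = 19.

19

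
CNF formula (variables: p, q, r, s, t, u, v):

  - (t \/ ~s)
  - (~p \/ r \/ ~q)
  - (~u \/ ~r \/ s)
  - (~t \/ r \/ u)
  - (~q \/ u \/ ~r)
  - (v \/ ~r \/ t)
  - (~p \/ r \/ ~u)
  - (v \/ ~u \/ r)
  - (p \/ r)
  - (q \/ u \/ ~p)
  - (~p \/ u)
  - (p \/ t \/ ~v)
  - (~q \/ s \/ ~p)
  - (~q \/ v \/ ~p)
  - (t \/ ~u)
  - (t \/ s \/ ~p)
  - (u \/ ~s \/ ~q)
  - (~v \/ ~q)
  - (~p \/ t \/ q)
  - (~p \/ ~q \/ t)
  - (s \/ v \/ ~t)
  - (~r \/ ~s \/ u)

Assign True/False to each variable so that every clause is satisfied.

p=False, q=True, r=True, s=True, t=True, u=True, v=False

Try p = False.
  then r is forced to True.
Set q = True and propagate.
  then u is forced to True.
  then s is forced to True.
  then t is forced to True.
  then v is forced to False.
Check each clause:
  1. (~s \/ t) — t is true.
  2. (~q \/ ~p \/ r) — r is true.
  3. (s \/ ~r \/ ~u) — s is true.
  4. (u \/ r \/ ~t) — r is true.
  5. (~r \/ ~q \/ u) — u is true.
  6. (t \/ ~r \/ v) — t is true.
  7. (~u \/ r \/ ~p) — r is true.
  8. (v \/ r \/ ~u) — r is true.
  9. (p \/ r) — r is true.
  10. (~p \/ q \/ u) — q is true.
  11. (u \/ ~p) — u is true.
  12. (~v \/ t \/ p) — ~v is true.
  13. (s \/ ~p \/ ~q) — s is true.
  14. (v \/ ~q \/ ~p) — ~p is true.
  15. (~u \/ t) — t is true.
  16. (s \/ ~p \/ t) — s is true.
  17. (~q \/ ~s \/ u) — u is true.
  18. (~q \/ ~v) — ~v is true.
  19. (q \/ ~p \/ t) — q is true.
  20. (~q \/ ~p \/ t) — t is true.
  21. (~t \/ s \/ v) — s is true.
  22. (u \/ ~s \/ ~r) — u is true.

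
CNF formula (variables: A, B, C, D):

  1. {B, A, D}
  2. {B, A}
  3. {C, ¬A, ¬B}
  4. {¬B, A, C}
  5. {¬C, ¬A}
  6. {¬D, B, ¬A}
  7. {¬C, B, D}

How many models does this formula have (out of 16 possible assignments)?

3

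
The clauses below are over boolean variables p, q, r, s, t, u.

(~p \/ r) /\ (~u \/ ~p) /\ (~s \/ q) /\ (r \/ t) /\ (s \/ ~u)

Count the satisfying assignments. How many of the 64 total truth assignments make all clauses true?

18

Case analysis on p and r:
  p=1, r=1: t free; 3 ways for (q,s,u) × 2^1 = 6.
  p=1, r=0: a clause becomes empty — 0.
  p=0, r=1: t free; 4 ways for (q,s,u) × 2^1 = 8.
  p=0, r=0: remaining (q,s,t,u) ∈ {(0,0,1,0); (1,0,1,0); (1,1,1,0); (1,1,1,1)} — 4.
Total: 6 + 0 + 8 + 4 = 18.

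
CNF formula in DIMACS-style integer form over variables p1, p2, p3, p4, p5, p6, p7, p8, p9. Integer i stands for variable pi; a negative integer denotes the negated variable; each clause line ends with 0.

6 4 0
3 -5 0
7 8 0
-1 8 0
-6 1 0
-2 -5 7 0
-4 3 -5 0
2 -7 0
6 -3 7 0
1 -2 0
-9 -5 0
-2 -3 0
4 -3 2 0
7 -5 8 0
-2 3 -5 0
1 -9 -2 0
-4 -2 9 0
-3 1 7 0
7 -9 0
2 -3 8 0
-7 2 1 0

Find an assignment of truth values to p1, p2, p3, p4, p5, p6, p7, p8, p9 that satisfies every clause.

p1 = T, p2 = T, p3 = F, p4 = F, p5 = F, p6 = T, p7 = T, p8 = T, p9 = T

Check each clause:
  1. (p6 OR p4) — p6 is true.
  2. (NOT p5 OR p3) — NOT p5 is true.
  3. (p8 OR p7) — p8 is true.
  4. (NOT p1 OR p8) — p8 is true.
  5. (NOT p6 OR p1) — p1 is true.
  6. (p7 OR NOT p5 OR NOT p2) — NOT p5 is true.
  7. (NOT p5 OR p3 OR NOT p4) — NOT p5 is true.
  8. (p2 OR NOT p7) — p2 is true.
  9. (p6 OR NOT p3 OR p7) — NOT p3 is true.
  10. (p1 OR NOT p2) — p1 is true.
  11. (NOT p9 OR NOT p5) — NOT p5 is true.
  12. (NOT p3 OR NOT p2) — NOT p3 is true.
  13. (p4 OR p2 OR NOT p3) — p2 is true.
  14. (p8 OR NOT p5 OR p7) — p8 is true.
  15. (p3 OR NOT p5 OR NOT p2) — NOT p5 is true.
  16. (p1 OR NOT p9 OR NOT p2) — p1 is true.
  17. (NOT p2 OR p9 OR NOT p4) — p9 is true.
  18. (NOT p3 OR p7 OR p1) — p1 is true.
  19. (p7 OR NOT p9) — p7 is true.
  20. (p8 OR NOT p3 OR p2) — p8 is true.
  21. (p2 OR NOT p7 OR p1) — p1 is true.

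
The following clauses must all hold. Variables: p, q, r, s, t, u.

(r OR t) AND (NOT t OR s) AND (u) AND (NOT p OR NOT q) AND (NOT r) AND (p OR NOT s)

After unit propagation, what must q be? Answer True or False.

(u) is a unit clause: u = True.
(NOT r) stands alone — r = False.
From (r OR t) and r = False: t = True.
In (s OR NOT t), NOT t is now false; s must hold, so s = True.
(p OR NOT s) with s = True leaves only p, so p = True.
From (NOT p OR NOT q) and p = True: q = False.

False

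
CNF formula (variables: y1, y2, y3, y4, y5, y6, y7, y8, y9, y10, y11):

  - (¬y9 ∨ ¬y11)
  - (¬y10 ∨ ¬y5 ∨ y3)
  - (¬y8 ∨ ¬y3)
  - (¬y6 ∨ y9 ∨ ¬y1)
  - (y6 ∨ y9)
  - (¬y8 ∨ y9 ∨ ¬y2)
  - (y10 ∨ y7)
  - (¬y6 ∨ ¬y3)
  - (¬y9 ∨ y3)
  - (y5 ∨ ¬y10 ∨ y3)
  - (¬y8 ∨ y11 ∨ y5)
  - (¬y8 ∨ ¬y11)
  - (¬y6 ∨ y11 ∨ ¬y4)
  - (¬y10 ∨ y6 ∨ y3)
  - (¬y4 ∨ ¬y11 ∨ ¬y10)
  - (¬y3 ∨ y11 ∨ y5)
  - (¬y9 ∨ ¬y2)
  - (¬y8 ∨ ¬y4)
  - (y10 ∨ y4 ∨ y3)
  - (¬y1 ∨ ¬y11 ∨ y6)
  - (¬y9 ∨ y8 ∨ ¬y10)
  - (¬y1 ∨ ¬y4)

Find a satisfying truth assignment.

Pure literal: y1 appears only negated; assign y1 = False.
y2 occurs only negated in the remaining clauses — set y2 = False.
Try y3 = False.
  then y9 is forced to False.
  then y6 is forced to True.
Set y4 = True and propagate.
  then y11 is forced to True.
  then y8 is forced to False.
  then y10 is forced to False.
  then y7 is forced to True.
y5 is now unconstrained; take y5 = False.
Every clause has at least one true literal under this assignment.

y1 = False, y2 = False, y3 = False, y4 = True, y5 = False, y6 = True, y7 = True, y8 = False, y9 = False, y10 = False, y11 = True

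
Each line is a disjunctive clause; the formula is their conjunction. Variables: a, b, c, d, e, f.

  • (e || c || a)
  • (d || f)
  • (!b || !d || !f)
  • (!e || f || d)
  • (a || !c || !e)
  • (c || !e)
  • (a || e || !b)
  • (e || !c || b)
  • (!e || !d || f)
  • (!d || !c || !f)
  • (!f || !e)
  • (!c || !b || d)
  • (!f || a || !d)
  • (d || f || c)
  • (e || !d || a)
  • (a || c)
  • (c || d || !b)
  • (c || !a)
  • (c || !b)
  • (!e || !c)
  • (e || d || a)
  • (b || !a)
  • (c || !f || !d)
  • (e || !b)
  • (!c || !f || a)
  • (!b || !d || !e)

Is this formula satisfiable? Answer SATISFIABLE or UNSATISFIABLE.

UNSATISFIABLE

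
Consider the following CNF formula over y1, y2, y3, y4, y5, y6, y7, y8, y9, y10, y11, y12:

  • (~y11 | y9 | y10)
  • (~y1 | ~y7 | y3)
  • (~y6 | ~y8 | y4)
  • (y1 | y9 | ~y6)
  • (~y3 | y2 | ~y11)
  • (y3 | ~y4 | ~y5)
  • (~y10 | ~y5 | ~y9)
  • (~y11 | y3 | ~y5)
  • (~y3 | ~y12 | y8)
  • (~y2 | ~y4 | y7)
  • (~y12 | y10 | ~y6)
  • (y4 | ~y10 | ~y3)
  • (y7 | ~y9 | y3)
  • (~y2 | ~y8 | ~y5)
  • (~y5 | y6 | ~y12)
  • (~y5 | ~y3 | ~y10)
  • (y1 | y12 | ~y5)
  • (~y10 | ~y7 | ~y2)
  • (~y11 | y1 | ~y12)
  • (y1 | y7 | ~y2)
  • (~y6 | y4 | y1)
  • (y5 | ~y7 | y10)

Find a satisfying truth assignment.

y1 = 1, y2 = 0, y3 = 1, y4 = 0, y5 = 1, y6 = 1, y7 = 1, y8 = 0, y9 = 1, y10 = 0, y11 = 0, y12 = 0

Pure literal: y11 appears only negated; assign y11 = False.
Branch on y1: take y1 = True.
Try y2 = False.
Set y3 = True and propagate.
The remaining clauses are satisfied by y4 = False, y5 = True, y6 = True, y7 = True, y8 = False, y9 = True, y10 = False, y12 = False.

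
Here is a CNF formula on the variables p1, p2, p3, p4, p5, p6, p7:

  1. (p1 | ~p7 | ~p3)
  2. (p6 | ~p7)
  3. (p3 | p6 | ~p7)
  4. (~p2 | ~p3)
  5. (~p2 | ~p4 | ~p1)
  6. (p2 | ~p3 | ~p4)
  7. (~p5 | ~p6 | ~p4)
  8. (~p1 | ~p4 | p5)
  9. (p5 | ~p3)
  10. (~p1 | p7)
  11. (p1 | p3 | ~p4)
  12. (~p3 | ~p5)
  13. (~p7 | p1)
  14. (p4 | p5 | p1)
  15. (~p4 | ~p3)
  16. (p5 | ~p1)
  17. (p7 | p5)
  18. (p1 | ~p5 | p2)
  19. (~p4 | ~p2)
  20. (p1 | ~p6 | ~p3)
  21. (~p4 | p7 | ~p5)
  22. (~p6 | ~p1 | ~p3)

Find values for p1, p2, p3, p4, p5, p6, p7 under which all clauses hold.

p1 = T, p2 = F, p3 = F, p4 = F, p5 = T, p6 = T, p7 = T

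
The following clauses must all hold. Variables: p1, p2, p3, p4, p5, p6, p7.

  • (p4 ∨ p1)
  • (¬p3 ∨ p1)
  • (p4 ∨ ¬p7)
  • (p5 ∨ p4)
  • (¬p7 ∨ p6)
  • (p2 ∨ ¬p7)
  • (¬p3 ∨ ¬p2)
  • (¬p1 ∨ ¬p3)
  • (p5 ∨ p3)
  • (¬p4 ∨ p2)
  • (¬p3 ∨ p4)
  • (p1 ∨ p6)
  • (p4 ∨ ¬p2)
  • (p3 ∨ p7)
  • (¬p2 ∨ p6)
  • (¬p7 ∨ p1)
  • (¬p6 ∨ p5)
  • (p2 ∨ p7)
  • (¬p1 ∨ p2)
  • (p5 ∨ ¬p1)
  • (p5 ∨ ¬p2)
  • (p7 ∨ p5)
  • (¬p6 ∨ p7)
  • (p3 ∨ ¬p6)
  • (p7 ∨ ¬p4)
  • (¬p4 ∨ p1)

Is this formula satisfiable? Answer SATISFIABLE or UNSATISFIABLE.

UNSATISFIABLE

p7 = True:
  propagation gives p4=True, p6=True, p2=True, p3=False; an empty clause results — contradiction.
p7 = False:
  propagation gives p3=True, p1=True; an empty clause results — contradiction.
Every branch closes, so no satisfying assignment exists.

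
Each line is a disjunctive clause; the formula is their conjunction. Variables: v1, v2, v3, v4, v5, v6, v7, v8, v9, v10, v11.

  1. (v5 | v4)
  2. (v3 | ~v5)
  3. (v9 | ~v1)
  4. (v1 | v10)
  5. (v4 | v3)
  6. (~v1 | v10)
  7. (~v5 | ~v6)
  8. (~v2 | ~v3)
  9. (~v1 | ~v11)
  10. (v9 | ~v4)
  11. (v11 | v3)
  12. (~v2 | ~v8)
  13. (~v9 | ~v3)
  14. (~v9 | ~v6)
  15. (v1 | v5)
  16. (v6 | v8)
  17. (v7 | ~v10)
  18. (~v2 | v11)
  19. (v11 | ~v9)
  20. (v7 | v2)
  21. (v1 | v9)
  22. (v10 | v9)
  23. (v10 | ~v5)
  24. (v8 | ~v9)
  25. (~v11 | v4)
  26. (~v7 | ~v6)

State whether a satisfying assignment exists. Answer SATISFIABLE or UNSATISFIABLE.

v9 = True:
  propagation gives v3=False, v5=False, v4=True, v11=True; an empty clause results — contradiction.
v9 = False:
  propagation gives v1=False; an empty clause results — contradiction.
Every branch closes, so no satisfying assignment exists.

UNSATISFIABLE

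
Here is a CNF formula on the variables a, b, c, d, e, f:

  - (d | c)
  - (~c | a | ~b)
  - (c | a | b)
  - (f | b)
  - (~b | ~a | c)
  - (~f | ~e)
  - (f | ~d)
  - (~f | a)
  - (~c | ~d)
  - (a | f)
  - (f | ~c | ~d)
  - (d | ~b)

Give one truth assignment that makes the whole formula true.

a=True, b=False, c=True, d=False, e=False, f=True

Check each clause:
  1. (d | c) — c is true.
  2. (~b | a | ~c) — a is true.
  3. (b | c | a) — a is true.
  4. (b | f) — f is true.
  5. (c | ~b | ~a) — c is true.
  6. (~e | ~f) — ~e is true.
  7. (f | ~d) — ~d is true.
  8. (~f | a) — a is true.
  9. (~c | ~d) — ~d is true.
  10. (f | a) — a is true.
  11. (~c | f | ~d) — ~d is true.
  12. (~b | d) — ~b is true.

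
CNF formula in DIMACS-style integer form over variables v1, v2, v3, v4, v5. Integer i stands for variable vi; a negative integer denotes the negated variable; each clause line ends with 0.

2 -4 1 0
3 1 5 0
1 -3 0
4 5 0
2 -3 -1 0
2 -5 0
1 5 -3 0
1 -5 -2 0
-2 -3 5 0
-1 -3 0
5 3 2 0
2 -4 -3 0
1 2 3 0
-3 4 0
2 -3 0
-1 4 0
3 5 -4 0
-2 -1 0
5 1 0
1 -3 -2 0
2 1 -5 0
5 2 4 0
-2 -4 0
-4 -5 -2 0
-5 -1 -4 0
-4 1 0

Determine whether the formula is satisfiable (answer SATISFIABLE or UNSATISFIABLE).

v1 = True:
  propagation gives v3=False, v4=True, v5=True; an empty clause results — contradiction.
v1 = False:
  propagation gives v3=False, v5=True, v2=True; an empty clause results — contradiction.
Every branch closes, so no satisfying assignment exists.

UNSATISFIABLE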